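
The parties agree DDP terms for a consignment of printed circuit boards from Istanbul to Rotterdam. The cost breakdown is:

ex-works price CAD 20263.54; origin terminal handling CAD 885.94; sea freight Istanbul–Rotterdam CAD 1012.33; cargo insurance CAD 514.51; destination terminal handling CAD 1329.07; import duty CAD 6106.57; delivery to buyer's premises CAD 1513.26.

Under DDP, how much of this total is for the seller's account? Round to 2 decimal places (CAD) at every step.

Seller's account: CAD 31625.22

DDP: the seller bears all costs including import duty.
Seller's account: goods 20263.54 + origin terminal 885.94 + freight 1012.33 + insurance 514.51 + destination terminal 1329.07 + duty 6106.57 + delivery 1513.26 = 31625.22
Buyer's account: 0.00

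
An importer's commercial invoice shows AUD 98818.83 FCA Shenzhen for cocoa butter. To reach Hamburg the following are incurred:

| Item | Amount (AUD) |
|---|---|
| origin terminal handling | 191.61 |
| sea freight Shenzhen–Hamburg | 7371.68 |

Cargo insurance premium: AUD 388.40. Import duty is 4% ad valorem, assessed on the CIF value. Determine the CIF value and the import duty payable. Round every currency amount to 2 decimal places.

CIF = FCA price + pre-shipment costs + freight + insurance
CIF = 98818.83 + 191.61 + 7371.68 + 388.40 = 106770.52
Import duty = 106770.52 × 4% = 4270.82

CIF value: AUD 106770.52; import duty: AUD 4270.82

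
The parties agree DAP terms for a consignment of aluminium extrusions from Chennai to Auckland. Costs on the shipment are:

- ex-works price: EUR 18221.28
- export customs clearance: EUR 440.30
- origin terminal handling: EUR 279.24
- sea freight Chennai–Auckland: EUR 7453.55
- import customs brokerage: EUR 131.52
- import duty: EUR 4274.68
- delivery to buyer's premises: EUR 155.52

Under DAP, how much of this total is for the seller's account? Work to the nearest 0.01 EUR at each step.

Seller's account: EUR 26549.89

DAP: the seller bears all costs to the named destination except import duty and clearance.
Seller's account: goods 18221.28 + export clearance 440.30 + origin terminal 279.24 + freight 7453.55 + delivery 155.52 = 26549.89
Buyer's account: brokerage 131.52 + duty 4274.68 = 4406.20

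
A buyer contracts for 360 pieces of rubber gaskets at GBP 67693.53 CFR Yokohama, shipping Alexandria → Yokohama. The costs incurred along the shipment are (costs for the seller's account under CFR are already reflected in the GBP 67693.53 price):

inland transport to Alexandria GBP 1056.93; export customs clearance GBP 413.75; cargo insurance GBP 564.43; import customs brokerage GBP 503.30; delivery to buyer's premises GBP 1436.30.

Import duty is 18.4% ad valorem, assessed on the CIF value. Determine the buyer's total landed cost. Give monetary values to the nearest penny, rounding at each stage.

Total landed cost: GBP 82757.02

CFR: the seller pays costs through ocean freight to the destination port, but not insurance.
Already in the invoice (seller's account under CFR): inland to port, export clearance — exclude.
CIF value = CFR price + insurance = 67693.53 + 564.43 = 68257.96
Import duty = 68257.96 × 18.4% = 12559.46
Buyer bears: insurance 564.43 + brokerage 503.30 + delivery 1436.30 + duty 12559.46 = 15063.49
Landed cost = invoice 67693.53 + 15063.49 = 82757.02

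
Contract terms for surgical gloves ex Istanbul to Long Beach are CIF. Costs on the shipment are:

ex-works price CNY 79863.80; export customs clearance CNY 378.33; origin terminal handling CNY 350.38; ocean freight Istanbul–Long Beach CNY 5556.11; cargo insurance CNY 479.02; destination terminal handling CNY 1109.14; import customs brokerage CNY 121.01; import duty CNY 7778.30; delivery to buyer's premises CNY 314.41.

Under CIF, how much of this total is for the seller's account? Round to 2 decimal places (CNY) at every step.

CIF: the seller pays costs through ocean freight and marine insurance to the destination port.
Seller's account: goods 79863.80 + export clearance 378.33 + origin terminal 350.38 + freight 5556.11 + insurance 479.02 = 86627.64
Buyer's account: destination terminal 1109.14 + brokerage 121.01 + duty 7778.30 + delivery 314.41 = 9322.86

Seller's account: CNY 86627.64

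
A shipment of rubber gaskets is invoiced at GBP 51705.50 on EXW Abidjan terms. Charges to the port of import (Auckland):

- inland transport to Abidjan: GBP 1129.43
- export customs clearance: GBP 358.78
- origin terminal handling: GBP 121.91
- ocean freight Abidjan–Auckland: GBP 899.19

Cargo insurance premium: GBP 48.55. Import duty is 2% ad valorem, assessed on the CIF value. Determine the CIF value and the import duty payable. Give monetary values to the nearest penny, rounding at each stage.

CIF value: GBP 54263.36; import duty: GBP 1085.27

CIF = EXW price + pre-shipment costs + freight + insurance
CIF = 51705.50 + 1129.43 + 358.78 + 121.91 + 899.19 + 48.55 = 54263.36
Import duty = 54263.36 × 2% = 1085.27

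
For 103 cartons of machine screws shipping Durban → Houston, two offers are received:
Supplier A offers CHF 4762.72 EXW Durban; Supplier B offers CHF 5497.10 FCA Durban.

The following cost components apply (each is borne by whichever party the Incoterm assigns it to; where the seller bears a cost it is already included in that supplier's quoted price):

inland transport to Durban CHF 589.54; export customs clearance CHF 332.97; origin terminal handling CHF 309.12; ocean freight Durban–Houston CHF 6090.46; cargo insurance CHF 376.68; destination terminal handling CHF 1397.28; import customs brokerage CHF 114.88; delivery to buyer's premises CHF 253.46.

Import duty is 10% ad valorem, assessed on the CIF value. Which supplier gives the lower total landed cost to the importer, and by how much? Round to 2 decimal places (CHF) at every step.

Supplier B is cheaper by CHF 206.94

Supplier A (EXW):
CIF value = EXW price + inland to port + export clearance + origin terminal + freight + insurance = 4762.72 + 589.54 + 332.97 + 309.12 + 6090.46 + 376.68 = 12461.49
Import duty = 12461.49 × 10% = 1246.15
Buyer bears (A): 589.54 + 332.97 + 309.12 + 6090.46 + 376.68 + 1397.28 + 114.88 + 253.46 = 9464.39
Landed cost (A) = invoice 4762.72 + 9464.39 + duty 1246.15 = 15473.26
Supplier B (FCA):
CIF value = FCA price + origin terminal + freight + insurance = 5497.10 + 309.12 + 6090.46 + 376.68 = 12273.36
Import duty = 12273.36 × 10% = 1227.34
Buyer bears (B): 309.12 + 6090.46 + 376.68 + 1397.28 + 114.88 + 253.46 = 8541.88
Landed cost (B) = invoice 5497.10 + 8541.88 + duty 1227.34 = 15266.32
Difference = |15473.26 − 15266.32| = 206.94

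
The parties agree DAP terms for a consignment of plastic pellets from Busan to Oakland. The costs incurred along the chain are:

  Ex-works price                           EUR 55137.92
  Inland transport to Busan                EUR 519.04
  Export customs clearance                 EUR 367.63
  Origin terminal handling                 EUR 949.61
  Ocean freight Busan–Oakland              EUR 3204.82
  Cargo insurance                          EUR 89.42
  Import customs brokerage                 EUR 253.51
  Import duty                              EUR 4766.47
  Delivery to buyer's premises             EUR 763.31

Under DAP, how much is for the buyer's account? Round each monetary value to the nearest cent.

DAP: the seller bears all costs to the named destination except import duty and clearance.
Seller's account: goods 55137.92 + inland to port 519.04 + export clearance 367.63 + origin terminal 949.61 + freight 3204.82 + insurance 89.42 + delivery 763.31 = 61031.75
Buyer's account: brokerage 253.51 + duty 4766.47 = 5019.98

Buyer's account: EUR 5019.98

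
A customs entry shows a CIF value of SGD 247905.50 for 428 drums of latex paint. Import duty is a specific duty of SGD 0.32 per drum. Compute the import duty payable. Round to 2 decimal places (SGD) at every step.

Import duty = 428 × 0.32 = 136.96

Import duty: SGD 136.96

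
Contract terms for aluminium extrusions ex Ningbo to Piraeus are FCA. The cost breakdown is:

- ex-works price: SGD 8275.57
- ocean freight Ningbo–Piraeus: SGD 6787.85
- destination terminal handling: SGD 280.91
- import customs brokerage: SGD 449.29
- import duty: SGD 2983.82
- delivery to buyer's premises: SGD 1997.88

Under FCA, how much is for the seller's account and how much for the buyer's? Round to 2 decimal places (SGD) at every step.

Seller: SGD 8275.57; buyer: SGD 12499.75

FCA: the seller delivers export-cleared goods to the carrier; the buyer bears costs from that point.
Seller's account: goods 8275.57 = 8275.57
Buyer's account: freight 6787.85 + destination terminal 280.91 + brokerage 449.29 + duty 2983.82 + delivery 1997.88 = 12499.75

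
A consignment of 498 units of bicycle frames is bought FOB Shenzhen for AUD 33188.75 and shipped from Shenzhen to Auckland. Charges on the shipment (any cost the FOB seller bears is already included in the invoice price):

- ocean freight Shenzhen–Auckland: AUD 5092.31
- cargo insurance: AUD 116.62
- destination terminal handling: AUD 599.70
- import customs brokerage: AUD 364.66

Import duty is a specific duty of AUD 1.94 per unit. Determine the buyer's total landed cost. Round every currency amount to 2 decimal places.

Total landed cost: AUD 40328.16

FOB: the seller bears costs until goods are on board at the origin port; the buyer bears freight, insurance and all costs thereafter.
CIF value = FOB price + freight + insurance = 33188.75 + 5092.31 + 116.62 = 38397.68
Import duty = 498 × 1.94 = 966.12
Buyer bears: freight 5092.31 + insurance 116.62 + destination terminal 599.70 + brokerage 364.66 + duty 966.12 = 7139.41
Landed cost = invoice 33188.75 + 7139.41 = 40328.16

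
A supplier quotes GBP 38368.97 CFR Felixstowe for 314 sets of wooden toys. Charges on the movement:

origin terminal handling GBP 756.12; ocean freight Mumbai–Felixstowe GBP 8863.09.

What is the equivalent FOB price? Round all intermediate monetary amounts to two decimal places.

Not relevant to the conversion: origin terminal — on the seller under both CFR and FOB; already in the CFR price and stays in the FOB price.
From CFR to FOB, the seller no longer bears: freight.
FOB price = 38368.97 − 8863.09 = 29505.88

FOB price: GBP 29505.88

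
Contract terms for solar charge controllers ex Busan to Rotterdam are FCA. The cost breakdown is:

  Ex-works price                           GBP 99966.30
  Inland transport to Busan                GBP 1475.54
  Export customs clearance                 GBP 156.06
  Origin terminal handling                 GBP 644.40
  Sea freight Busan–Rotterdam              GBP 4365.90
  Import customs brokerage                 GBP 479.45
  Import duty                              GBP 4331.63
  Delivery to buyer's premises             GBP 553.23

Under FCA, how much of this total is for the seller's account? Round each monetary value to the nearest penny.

Seller's account: GBP 101597.90

FCA: the seller delivers export-cleared goods to the carrier; the buyer bears costs from that point.
Seller's account: goods 99966.30 + inland to port 1475.54 + export clearance 156.06 = 101597.90
Buyer's account: origin terminal 644.40 + freight 4365.90 + brokerage 479.45 + duty 4331.63 + delivery 553.23 = 10374.61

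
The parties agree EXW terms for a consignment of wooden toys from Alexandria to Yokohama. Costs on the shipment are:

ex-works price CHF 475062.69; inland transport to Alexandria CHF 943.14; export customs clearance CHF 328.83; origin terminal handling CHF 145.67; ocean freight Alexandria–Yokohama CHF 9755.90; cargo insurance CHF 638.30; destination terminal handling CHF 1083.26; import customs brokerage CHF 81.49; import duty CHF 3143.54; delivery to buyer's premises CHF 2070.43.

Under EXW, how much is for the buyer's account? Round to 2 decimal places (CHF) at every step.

Buyer's account: CHF 18190.56

EXW: the seller makes goods available at their premises; the buyer bears all onward costs.
Seller's account: goods 475062.69 = 475062.69
Buyer's account: inland to port 943.14 + export clearance 328.83 + origin terminal 145.67 + freight 9755.90 + insurance 638.30 + destination terminal 1083.26 + brokerage 81.49 + duty 3143.54 + delivery 2070.43 = 18190.56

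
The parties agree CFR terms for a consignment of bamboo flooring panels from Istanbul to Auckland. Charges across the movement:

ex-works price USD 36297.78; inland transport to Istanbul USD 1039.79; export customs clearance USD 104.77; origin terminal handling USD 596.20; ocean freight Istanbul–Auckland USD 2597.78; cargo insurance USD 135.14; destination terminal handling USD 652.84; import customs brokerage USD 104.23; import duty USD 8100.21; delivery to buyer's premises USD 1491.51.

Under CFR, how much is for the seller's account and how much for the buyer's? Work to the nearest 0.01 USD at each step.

CFR: the seller pays costs through ocean freight to the destination port, but not insurance.
Seller's account: goods 36297.78 + inland to port 1039.79 + export clearance 104.77 + origin terminal 596.20 + freight 2597.78 = 40636.32
Buyer's account: insurance 135.14 + destination terminal 652.84 + brokerage 104.23 + duty 8100.21 + delivery 1491.51 = 10483.93

Seller: USD 40636.32; buyer: USD 10483.93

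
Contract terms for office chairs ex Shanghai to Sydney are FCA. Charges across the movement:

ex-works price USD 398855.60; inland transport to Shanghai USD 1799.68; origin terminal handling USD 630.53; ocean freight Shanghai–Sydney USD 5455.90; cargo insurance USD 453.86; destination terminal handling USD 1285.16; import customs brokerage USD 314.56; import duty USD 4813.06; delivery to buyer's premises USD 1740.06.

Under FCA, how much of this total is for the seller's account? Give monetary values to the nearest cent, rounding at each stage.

Seller's account: USD 400655.28

FCA: the seller delivers export-cleared goods to the carrier; the buyer bears costs from that point.
Seller's account: goods 398855.60 + inland to port 1799.68 = 400655.28
Buyer's account: origin terminal 630.53 + freight 5455.90 + insurance 453.86 + destination terminal 1285.16 + brokerage 314.56 + duty 4813.06 + delivery 1740.06 = 14693.13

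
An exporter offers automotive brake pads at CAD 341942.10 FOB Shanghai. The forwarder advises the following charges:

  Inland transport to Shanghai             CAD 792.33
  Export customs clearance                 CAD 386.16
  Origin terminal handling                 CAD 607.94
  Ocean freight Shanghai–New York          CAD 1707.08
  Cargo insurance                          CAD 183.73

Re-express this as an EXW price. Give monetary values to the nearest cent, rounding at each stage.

EXW price: CAD 340155.67

Not relevant to the conversion: freight, insurance — on the buyer under both terms; not part of either seller's price.
From FOB to EXW, the seller no longer bears: inland to port, export clearance, origin terminal.
EXW price = 341942.10 − 792.33 − 386.16 − 607.94 = 340155.67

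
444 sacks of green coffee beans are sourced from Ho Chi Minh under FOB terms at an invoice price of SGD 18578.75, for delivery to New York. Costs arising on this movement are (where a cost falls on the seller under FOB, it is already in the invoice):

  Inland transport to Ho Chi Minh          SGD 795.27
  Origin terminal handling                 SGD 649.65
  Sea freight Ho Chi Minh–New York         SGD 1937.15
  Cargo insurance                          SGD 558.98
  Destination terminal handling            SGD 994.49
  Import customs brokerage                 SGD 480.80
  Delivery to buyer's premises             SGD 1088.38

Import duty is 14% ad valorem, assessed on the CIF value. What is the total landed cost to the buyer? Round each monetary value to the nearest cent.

FOB: the seller bears costs until goods are on board at the origin port; the buyer bears freight, insurance and all costs thereafter.
Already in the invoice (seller's account under FOB): inland to port, origin terminal — exclude.
CIF value = FOB price + freight + insurance = 18578.75 + 1937.15 + 558.98 = 21074.88
Import duty = 21074.88 × 14% = 2950.48
Buyer bears: freight 1937.15 + insurance 558.98 + destination terminal 994.49 + brokerage 480.80 + delivery 1088.38 + duty 2950.48 = 8010.28
Landed cost = invoice 18578.75 + 8010.28 = 26589.03

Total landed cost: SGD 26589.03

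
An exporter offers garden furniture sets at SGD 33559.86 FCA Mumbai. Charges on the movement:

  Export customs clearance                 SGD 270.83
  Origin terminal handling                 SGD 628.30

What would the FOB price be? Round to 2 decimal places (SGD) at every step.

Not relevant to the conversion: export clearance — on the seller under both FCA and FOB; already in the FCA price and stays in the FOB price.
From FCA to FOB, the seller additionally bears: origin terminal.
FOB price = 33559.86 + 628.30 = 34188.16

FOB price: SGD 34188.16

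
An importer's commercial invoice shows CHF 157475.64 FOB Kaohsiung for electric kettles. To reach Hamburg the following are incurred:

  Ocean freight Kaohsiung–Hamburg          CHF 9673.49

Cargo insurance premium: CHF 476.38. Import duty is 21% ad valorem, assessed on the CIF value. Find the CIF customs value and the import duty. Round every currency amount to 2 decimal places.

CIF = FOB price + freight + insurance
CIF = 157475.64 + 9673.49 + 476.38 = 167625.51
Import duty = 167625.51 × 21% = 35201.36

CIF value: CHF 167625.51; import duty: CHF 35201.36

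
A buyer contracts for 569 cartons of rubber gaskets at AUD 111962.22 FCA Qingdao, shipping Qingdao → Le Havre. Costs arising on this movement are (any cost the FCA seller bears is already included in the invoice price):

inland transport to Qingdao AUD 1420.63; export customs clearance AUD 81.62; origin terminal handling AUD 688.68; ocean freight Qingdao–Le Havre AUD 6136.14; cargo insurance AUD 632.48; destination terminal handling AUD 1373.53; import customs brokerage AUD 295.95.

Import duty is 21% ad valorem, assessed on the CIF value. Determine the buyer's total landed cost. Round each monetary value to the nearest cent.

Total landed cost: AUD 146167.10

FCA: the seller delivers export-cleared goods to the carrier; the buyer bears costs from that point.
Already in the invoice (seller's account under FCA): inland to port, export clearance — exclude.
CIF value = FCA price + origin terminal + freight + insurance = 111962.22 + 688.68 + 6136.14 + 632.48 = 119419.52
Import duty = 119419.52 × 21% = 25078.10
Buyer bears: origin terminal 688.68 + freight 6136.14 + insurance 632.48 + destination terminal 1373.53 + brokerage 295.95 + duty 25078.10 = 34204.88
Landed cost = invoice 111962.22 + 34204.88 = 146167.10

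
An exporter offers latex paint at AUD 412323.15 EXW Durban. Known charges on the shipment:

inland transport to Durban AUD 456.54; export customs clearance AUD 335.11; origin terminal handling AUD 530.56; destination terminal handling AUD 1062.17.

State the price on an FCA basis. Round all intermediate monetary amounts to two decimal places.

Not relevant to the conversion: origin terminal, destination terminal — on the buyer under both terms; not part of either seller's price.
From EXW to FCA, the seller additionally bears: inland to port, export clearance.
FCA price = 412323.15 + 456.54 + 335.11 = 413114.80

FCA price: AUD 413114.80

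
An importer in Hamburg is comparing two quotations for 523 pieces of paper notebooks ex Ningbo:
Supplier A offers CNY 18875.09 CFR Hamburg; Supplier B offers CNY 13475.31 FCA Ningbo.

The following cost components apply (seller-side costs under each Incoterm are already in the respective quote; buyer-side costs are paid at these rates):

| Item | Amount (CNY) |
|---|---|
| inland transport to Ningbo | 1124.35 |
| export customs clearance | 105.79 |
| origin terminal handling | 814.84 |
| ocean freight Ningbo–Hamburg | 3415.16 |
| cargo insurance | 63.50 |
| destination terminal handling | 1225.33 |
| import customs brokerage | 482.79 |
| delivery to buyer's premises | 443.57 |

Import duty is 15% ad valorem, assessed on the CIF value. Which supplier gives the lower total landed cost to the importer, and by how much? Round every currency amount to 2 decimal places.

Supplier B is cheaper by CNY 1345.25

Supplier A (CFR):
CIF value = CFR price + insurance = 18875.09 + 63.50 = 18938.59
Import duty = 18938.59 × 15% = 2840.79
Buyer bears (A): 63.50 + 1225.33 + 482.79 + 443.57 = 2215.19
Landed cost (A) = invoice 18875.09 + 2215.19 + duty 2840.79 = 23931.07
Supplier B (FCA):
CIF value = FCA price + origin terminal + freight + insurance = 13475.31 + 814.84 + 3415.16 + 63.50 = 17768.81
Import duty = 17768.81 × 15% = 2665.32
Buyer bears (B): 814.84 + 3415.16 + 63.50 + 1225.33 + 482.79 + 443.57 = 6445.19
Landed cost (B) = invoice 13475.31 + 6445.19 + duty 2665.32 = 22585.82
Difference = |23931.07 − 22585.82| = 1345.25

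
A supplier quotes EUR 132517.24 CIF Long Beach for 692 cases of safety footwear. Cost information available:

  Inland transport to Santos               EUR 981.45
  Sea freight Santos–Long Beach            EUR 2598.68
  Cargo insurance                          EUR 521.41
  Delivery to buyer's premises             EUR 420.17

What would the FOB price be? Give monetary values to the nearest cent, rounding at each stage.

Not relevant to the conversion: inland to port — on the seller under both CIF and FOB; already in the CIF price and stays in the FOB price. delivery — on the buyer under both terms; not part of either seller's price.
From CIF to FOB, the seller no longer bears: freight, insurance.
FOB price = 132517.24 − 2598.68 − 521.41 = 129397.15

FOB price: EUR 129397.15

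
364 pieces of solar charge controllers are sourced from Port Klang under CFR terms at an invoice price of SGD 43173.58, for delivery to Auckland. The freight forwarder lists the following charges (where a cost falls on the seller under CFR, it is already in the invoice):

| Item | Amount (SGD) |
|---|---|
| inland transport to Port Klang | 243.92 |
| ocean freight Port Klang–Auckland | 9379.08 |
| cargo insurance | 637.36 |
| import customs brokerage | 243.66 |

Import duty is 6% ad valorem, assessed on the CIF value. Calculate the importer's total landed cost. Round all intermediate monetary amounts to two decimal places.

CFR: the seller pays costs through ocean freight to the destination port, but not insurance.
Already in the invoice (seller's account under CFR): inland to port, freight — exclude.
CIF value = CFR price + insurance = 43173.58 + 637.36 = 43810.94
Import duty = 43810.94 × 6% = 2628.66
Buyer bears: insurance 637.36 + brokerage 243.66 + duty 2628.66 = 3509.68
Landed cost = invoice 43173.58 + 3509.68 = 46683.26

Total landed cost: SGD 46683.26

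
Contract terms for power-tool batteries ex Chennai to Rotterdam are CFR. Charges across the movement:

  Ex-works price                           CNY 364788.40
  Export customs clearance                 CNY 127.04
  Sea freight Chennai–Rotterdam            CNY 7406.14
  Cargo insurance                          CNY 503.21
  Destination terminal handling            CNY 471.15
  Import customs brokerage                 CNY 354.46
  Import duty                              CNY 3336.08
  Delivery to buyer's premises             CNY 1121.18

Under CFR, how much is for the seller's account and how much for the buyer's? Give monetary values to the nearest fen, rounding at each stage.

Seller: CNY 372321.58; buyer: CNY 5786.08

CFR: the seller pays costs through ocean freight to the destination port, but not insurance.
Seller's account: goods 364788.40 + export clearance 127.04 + freight 7406.14 = 372321.58
Buyer's account: insurance 503.21 + destination terminal 471.15 + brokerage 354.46 + duty 3336.08 + delivery 1121.18 = 5786.08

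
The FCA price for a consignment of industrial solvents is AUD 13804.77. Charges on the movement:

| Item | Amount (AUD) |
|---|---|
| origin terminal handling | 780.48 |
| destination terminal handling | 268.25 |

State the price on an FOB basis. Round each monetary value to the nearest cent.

Not relevant to the conversion: destination terminal — on the buyer under both terms; not part of either seller's price.
From FCA to FOB, the seller additionally bears: origin terminal.
FOB price = 13804.77 + 780.48 = 14585.25

FOB price: AUD 14585.25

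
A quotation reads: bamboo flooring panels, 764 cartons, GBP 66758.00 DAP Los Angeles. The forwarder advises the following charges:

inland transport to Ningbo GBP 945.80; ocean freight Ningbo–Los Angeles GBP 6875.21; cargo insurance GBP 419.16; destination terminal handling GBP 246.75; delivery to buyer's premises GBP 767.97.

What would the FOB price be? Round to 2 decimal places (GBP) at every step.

FOB price: GBP 58448.91

Not relevant to the conversion: inland to port — on the seller under both DAP and FOB; already in the DAP price and stays in the FOB price.
From DAP to FOB, the seller no longer bears: freight, insurance, destination terminal, delivery.
FOB price = 66758.00 − 6875.21 − 419.16 − 246.75 − 767.97 = 58448.91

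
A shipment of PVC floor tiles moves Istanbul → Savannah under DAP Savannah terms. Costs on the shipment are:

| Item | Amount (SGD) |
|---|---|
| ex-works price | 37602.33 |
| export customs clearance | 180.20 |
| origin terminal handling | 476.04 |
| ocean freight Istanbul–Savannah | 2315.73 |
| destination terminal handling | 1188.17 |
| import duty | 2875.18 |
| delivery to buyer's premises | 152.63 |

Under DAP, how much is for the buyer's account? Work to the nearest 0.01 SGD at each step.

DAP: the seller bears all costs to the named destination except import duty and clearance.
Seller's account: goods 37602.33 + export clearance 180.20 + origin terminal 476.04 + freight 2315.73 + destination terminal 1188.17 + delivery 152.63 = 41915.10
Buyer's account: duty 2875.18 = 2875.18

Buyer's account: SGD 2875.18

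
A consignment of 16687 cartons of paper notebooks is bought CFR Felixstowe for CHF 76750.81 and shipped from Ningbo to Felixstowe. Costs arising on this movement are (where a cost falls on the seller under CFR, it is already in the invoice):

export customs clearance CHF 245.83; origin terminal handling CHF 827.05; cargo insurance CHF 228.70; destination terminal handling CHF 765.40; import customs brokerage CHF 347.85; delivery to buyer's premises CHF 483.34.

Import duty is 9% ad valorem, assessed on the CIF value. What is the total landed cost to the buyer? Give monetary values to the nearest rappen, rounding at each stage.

Total landed cost: CHF 85504.26

CFR: the seller pays costs through ocean freight to the destination port, but not insurance.
Already in the invoice (seller's account under CFR): export clearance, origin terminal — exclude.
CIF value = CFR price + insurance = 76750.81 + 228.70 = 76979.51
Import duty = 76979.51 × 9% = 6928.16
Buyer bears: insurance 228.70 + destination terminal 765.40 + brokerage 347.85 + delivery 483.34 + duty 6928.16 = 8753.45
Landed cost = invoice 76750.81 + 8753.45 = 85504.26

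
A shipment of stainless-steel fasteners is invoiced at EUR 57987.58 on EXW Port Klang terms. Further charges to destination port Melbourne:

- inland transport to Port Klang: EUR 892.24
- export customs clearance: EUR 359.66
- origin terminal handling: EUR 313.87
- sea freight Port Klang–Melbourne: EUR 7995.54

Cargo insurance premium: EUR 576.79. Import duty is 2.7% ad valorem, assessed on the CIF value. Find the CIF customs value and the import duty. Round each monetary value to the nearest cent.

CIF = EXW price + pre-shipment costs + freight + insurance
CIF = 57987.58 + 892.24 + 359.66 + 313.87 + 7995.54 + 576.79 = 68125.68
Import duty = 68125.68 × 2.7% = 1839.39

CIF value: EUR 68125.68; import duty: EUR 1839.39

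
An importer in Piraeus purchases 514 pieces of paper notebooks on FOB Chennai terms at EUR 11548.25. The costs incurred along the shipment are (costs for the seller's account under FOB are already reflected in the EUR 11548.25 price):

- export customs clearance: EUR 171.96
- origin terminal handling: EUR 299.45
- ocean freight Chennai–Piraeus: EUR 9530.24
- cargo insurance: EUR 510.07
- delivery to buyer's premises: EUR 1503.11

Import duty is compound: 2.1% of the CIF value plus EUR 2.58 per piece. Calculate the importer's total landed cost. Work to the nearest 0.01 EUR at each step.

FOB: the seller bears costs until goods are on board at the origin port; the buyer bears freight, insurance and all costs thereafter.
Already in the invoice (seller's account under FOB): export clearance, origin terminal — exclude.
CIF value = FOB price + freight + insurance = 11548.25 + 9530.24 + 510.07 = 21588.56
Ad valorem component: 21588.56 × 2.1% = 453.36
Specific component: 514 × 2.58 = 1326.12
Import duty = 453.36 + 1326.12 = 1779.48
Buyer bears: freight 9530.24 + insurance 510.07 + delivery 1503.11 + duty 1779.48 = 13322.90
Landed cost = invoice 11548.25 + 13322.90 = 24871.15

Total landed cost: EUR 24871.15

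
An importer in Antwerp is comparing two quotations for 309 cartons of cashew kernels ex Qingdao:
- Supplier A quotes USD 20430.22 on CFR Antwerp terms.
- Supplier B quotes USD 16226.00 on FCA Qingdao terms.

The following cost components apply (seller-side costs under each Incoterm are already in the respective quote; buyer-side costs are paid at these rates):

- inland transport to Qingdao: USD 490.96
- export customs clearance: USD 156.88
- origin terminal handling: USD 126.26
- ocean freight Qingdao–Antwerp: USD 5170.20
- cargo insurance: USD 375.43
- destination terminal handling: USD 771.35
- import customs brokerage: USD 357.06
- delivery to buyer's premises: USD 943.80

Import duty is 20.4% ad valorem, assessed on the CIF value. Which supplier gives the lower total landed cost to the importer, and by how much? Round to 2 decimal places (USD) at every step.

Supplier A is cheaper by USD 1315.06

Supplier A (CFR):
CIF value = CFR price + insurance = 20430.22 + 375.43 = 20805.65
Import duty = 20805.65 × 20.4% = 4244.35
Buyer bears (A): 375.43 + 771.35 + 357.06 + 943.80 = 2447.64
Landed cost (A) = invoice 20430.22 + 2447.64 + duty 4244.35 = 27122.21
Supplier B (FCA):
CIF value = FCA price + origin terminal + freight + insurance = 16226.00 + 126.26 + 5170.20 + 375.43 = 21897.89
Import duty = 21897.89 × 20.4% = 4467.17
Buyer bears (B): 126.26 + 5170.20 + 375.43 + 771.35 + 357.06 + 943.80 = 7744.10
Landed cost (B) = invoice 16226.00 + 7744.10 + duty 4467.17 = 28437.27
Difference = |27122.21 − 28437.27| = 1315.06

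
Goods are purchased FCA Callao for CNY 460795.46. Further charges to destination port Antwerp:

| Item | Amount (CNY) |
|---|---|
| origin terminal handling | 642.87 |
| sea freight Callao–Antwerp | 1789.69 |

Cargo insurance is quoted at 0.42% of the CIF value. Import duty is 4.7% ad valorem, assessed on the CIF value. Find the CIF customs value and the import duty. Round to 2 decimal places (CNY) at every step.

Let C be the CIF value. C = FCA price + pre-shipment costs + freight + 0.42% × C
C − 0.42% × C = 460795.46 + 642.87 + 1789.69
0.9958 × C = 463228.02
C = 463228.02 / 0.9958 = 465181.78
Insurance premium = 0.42% × 465181.78 = 1953.76
Import duty = 465181.78 × 4.7% = 21863.54

CIF value: CNY 465181.78; import duty: CNY 21863.54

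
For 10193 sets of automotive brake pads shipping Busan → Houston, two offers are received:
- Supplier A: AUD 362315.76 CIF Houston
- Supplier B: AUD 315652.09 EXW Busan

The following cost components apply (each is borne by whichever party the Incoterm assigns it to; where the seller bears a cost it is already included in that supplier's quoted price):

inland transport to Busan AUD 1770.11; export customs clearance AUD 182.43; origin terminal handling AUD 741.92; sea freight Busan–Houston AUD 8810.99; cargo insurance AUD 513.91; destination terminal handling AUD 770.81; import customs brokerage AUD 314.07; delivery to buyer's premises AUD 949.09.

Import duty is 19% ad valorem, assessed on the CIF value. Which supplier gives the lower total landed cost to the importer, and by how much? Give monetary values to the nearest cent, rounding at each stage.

Supplier A (CIF):
The CIF price already equals the CIF value: 362315.76
Import duty = 362315.76 × 19% = 68839.99
Buyer bears (A): 770.81 + 314.07 + 949.09 = 2033.97
Landed cost (A) = invoice 362315.76 + 2033.97 + duty 68839.99 = 433189.72
Supplier B (EXW):
CIF value = EXW price + inland to port + export clearance + origin terminal + freight + insurance = 315652.09 + 1770.11 + 182.43 + 741.92 + 8810.99 + 513.91 = 327671.45
Import duty = 327671.45 × 19% = 62257.58
Buyer bears (B): 1770.11 + 182.43 + 741.92 + 8810.99 + 513.91 + 770.81 + 314.07 + 949.09 = 14053.33
Landed cost (B) = invoice 315652.09 + 14053.33 + duty 62257.58 = 391963.00
Difference = |433189.72 − 391963.00| = 41226.72

Supplier B is cheaper by AUD 41226.72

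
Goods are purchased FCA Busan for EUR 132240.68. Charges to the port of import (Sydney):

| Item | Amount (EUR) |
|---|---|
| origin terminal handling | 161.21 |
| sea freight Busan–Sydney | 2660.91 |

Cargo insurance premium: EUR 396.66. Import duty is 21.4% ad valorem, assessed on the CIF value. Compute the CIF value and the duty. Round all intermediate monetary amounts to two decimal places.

CIF value: EUR 135459.46; import duty: EUR 28988.32

CIF = FCA price + pre-shipment costs + freight + insurance
CIF = 132240.68 + 161.21 + 2660.91 + 396.66 = 135459.46
Import duty = 135459.46 × 21.4% = 28988.32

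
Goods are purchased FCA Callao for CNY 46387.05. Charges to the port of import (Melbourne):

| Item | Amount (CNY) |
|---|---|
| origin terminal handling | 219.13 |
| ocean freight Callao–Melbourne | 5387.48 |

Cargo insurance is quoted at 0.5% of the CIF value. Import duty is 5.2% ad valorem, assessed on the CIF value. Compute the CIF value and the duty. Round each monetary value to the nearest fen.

CIF value: CNY 52254.93; import duty: CNY 2717.26

Let C be the CIF value. C = FCA price + pre-shipment costs + freight + 0.5% × C
C − 0.5% × C = 46387.05 + 219.13 + 5387.48
0.995 × C = 51993.66
C = 51993.66 / 0.995 = 52254.93
Insurance premium = 0.5% × 52254.93 = 261.27
Import duty = 52254.93 × 5.2% = 2717.26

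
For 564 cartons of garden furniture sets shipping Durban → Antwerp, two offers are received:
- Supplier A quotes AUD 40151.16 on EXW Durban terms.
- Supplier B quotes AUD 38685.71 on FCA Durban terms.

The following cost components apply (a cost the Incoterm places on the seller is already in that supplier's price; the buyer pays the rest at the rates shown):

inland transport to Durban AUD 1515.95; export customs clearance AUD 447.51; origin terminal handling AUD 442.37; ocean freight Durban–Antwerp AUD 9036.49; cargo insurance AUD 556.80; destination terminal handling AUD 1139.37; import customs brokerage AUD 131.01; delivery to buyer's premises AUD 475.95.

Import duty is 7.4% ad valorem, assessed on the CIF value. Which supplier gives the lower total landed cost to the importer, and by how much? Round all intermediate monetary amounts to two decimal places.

Supplier B is cheaper by AUD 3682.65

Supplier A (EXW):
CIF value = EXW price + inland to port + export clearance + origin terminal + freight + insurance = 40151.16 + 1515.95 + 447.51 + 442.37 + 9036.49 + 556.80 = 52150.28
Import duty = 52150.28 × 7.4% = 3859.12
Buyer bears (A): 1515.95 + 447.51 + 442.37 + 9036.49 + 556.80 + 1139.37 + 131.01 + 475.95 = 13745.45
Landed cost (A) = invoice 40151.16 + 13745.45 + duty 3859.12 = 57755.73
Supplier B (FCA):
CIF value = FCA price + origin terminal + freight + insurance = 38685.71 + 442.37 + 9036.49 + 556.80 = 48721.37
Import duty = 48721.37 × 7.4% = 3605.38
Buyer bears (B): 442.37 + 9036.49 + 556.80 + 1139.37 + 131.01 + 475.95 = 11781.99
Landed cost (B) = invoice 38685.71 + 11781.99 + duty 3605.38 = 54073.08
Difference = |57755.73 − 54073.08| = 3682.65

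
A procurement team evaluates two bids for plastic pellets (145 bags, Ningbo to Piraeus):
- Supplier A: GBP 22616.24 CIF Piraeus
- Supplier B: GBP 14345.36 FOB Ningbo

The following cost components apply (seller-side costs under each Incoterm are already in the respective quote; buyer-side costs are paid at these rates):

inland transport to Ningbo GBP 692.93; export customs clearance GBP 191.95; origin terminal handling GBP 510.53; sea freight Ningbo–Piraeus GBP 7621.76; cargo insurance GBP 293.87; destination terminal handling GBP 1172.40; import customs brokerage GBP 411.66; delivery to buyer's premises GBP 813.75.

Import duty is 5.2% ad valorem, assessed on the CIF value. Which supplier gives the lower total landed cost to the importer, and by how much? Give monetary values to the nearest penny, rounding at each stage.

Supplier A (CIF):
The CIF price already equals the CIF value: 22616.24
Import duty = 22616.24 × 5.2% = 1176.04
Buyer bears (A): 1172.40 + 411.66 + 813.75 = 2397.81
Landed cost (A) = invoice 22616.24 + 2397.81 + duty 1176.04 = 26190.09
Supplier B (FOB):
CIF value = FOB price + freight + insurance = 14345.36 + 7621.76 + 293.87 = 22260.99
Import duty = 22260.99 × 5.2% = 1157.57
Buyer bears (B): 7621.76 + 293.87 + 1172.40 + 411.66 + 813.75 = 10313.44
Landed cost (B) = invoice 14345.36 + 10313.44 + duty 1157.57 = 25816.37
Difference = |26190.09 − 25816.37| = 373.72

Supplier B is cheaper by GBP 373.72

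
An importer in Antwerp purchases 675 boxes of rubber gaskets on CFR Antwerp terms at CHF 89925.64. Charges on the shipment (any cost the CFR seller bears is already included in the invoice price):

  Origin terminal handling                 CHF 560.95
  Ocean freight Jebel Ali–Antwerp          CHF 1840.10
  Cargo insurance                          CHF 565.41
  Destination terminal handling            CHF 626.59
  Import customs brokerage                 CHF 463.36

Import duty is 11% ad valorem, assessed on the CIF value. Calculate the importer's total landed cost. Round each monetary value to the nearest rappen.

Total landed cost: CHF 101535.02

CFR: the seller pays costs through ocean freight to the destination port, but not insurance.
Already in the invoice (seller's account under CFR): origin terminal, freight — exclude.
CIF value = CFR price + insurance = 89925.64 + 565.41 = 90491.05
Import duty = 90491.05 × 11% = 9954.02
Buyer bears: insurance 565.41 + destination terminal 626.59 + brokerage 463.36 + duty 9954.02 = 11609.38
Landed cost = invoice 89925.64 + 11609.38 = 101535.02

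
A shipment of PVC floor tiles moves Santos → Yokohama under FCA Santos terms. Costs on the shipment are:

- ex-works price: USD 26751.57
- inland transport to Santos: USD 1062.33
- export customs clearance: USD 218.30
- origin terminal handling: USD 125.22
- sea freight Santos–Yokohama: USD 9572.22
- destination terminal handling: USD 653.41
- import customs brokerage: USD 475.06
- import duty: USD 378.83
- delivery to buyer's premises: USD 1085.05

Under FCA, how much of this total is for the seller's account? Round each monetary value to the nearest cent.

FCA: the seller delivers export-cleared goods to the carrier; the buyer bears costs from that point.
Seller's account: goods 26751.57 + inland to port 1062.33 + export clearance 218.30 = 28032.20
Buyer's account: origin terminal 125.22 + freight 9572.22 + destination terminal 653.41 + brokerage 475.06 + duty 378.83 + delivery 1085.05 = 12289.79

Seller's account: USD 28032.20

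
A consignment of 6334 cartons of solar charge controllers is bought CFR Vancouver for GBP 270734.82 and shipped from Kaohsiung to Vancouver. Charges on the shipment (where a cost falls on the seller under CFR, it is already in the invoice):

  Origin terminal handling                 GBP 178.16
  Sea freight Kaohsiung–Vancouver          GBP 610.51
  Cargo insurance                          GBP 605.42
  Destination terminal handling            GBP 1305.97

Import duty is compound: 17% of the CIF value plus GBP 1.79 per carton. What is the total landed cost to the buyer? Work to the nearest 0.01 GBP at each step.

Total landed cost: GBP 330111.91

CFR: the seller pays costs through ocean freight to the destination port, but not insurance.
Already in the invoice (seller's account under CFR): origin terminal, freight — exclude.
CIF value = CFR price + insurance = 270734.82 + 605.42 = 271340.24
Ad valorem component: 271340.24 × 17% = 46127.84
Specific component: 6334 × 1.79 = 11337.86
Import duty = 46127.84 + 11337.86 = 57465.70
Buyer bears: insurance 605.42 + destination terminal 1305.97 + duty 57465.70 = 59377.09
Landed cost = invoice 270734.82 + 59377.09 = 330111.91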